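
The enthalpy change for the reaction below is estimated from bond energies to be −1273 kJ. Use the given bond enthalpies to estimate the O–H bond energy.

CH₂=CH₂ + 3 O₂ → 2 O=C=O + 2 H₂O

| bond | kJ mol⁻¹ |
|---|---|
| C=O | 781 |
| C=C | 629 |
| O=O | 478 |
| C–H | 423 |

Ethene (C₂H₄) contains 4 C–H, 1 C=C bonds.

D(O–H) ≈ 476 kJ/mol

Let D be the O–H bond energy.
Σ(broken) = 4×423 + 1×629 + 3×478 = 3755
Σ(formed) = 4×781 + 4×D = 3124 + 4D
ΔH = Σ(broken) − Σ(formed) = (3755) − (3124 + 4D) = +631 − 4D
Setting this equal to −1273 kJ gives 4D = 1904, so D = 476 kJ/mol.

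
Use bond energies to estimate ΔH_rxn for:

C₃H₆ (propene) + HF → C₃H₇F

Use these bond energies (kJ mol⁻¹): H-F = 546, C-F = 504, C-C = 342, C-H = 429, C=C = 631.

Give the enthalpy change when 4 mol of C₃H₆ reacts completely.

ΔH = −392 kJ

Bonds broken (reactants):
  C-C: 1 × 342 = 342
  C-H: 6 × 429 = 2574
  C=C: 1 × 631 = 631
  H-F: 1 × 546 = 546
  Σ(broken) = 4093 kJ
Bonds formed (products):
  C-C: 2 × 342 = 684
  C-F: 1 × 504 = 504
  C-H: 7 × 429 = 3003
  Σ(formed) = 4191 kJ
ΔH = Σ(broken) − Σ(formed) = 4093 − 4191 = −98 kJ
For 4× the reaction as written: 4 × (−98) = −392 kJ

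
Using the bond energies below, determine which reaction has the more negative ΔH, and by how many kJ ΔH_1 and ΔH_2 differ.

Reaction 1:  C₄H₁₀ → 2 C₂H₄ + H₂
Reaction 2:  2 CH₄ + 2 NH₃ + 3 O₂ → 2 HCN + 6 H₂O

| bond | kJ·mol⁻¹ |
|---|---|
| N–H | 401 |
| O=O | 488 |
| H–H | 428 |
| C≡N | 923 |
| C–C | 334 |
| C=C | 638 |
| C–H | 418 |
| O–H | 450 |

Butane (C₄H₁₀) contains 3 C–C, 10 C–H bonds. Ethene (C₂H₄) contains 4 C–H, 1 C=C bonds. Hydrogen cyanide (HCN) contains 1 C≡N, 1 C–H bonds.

Reaction 1:
  Bonds broken (reactants):
    C–C: 3 × 334 = 1002
    C–H: 10 × 418 = 4180
    Σ(broken) = 5182 kJ
  Bonds formed (products):
    C–H: 8 × 418 = 3344
    C=C: 2 × 638 = 1276
    H–H: 1 × 428 = 428
    Σ(formed) = 5048 kJ
  ΔH_1 = 5182 − 5048 = +134 kJ
Reaction 2:
  Bonds broken (reactants):
    C–H: 8 × 418 = 3344
    N–H: 6 × 401 = 2406
    O=O: 3 × 488 = 1464
    Σ(broken) = 7214 kJ
  Bonds formed (products):
    C≡N: 2 × 923 = 1846
    C–H: 2 × 418 = 836
    O–H: 12 × 450 = 5400
    Σ(formed) = 8082 kJ
  ΔH_2 = 7214 − 8082 = −868 kJ
ΔH_1 − ΔH_2 = +1002 kJ, so reaction 2 has the more negative ΔH; |ΔH_1 − ΔH_2| = 1002 kJ.

Reaction 2, by 1002 kJ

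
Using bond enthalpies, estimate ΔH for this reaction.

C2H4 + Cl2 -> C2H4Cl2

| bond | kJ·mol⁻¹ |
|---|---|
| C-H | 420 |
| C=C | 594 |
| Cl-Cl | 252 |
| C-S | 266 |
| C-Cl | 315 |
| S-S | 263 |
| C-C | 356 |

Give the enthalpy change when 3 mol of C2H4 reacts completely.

ΔH = −420 kJ

Bonds broken (reactants):
  C-H: 4 × 420 = 1680
  C=C: 1 × 594 = 594
  Cl-Cl: 1 × 252 = 252
  Σ(broken) = 2526 kJ
Bonds formed (products):
  C-C: 1 × 356 = 356
  C-Cl: 2 × 315 = 630
  C-H: 4 × 420 = 1680
  Σ(formed) = 2666 kJ
ΔH = Σ(broken) − Σ(formed) = 2526 − 2666 = −140 kJ
For 3× the reaction as written: 3 × (−140) = −420 kJ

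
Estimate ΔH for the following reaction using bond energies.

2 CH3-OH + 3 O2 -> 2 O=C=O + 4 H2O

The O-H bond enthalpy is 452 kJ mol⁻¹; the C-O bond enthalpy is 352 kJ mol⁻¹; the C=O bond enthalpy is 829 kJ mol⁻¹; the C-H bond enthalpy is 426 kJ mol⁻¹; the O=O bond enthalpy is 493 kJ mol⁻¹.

ΔH ≈ −1289 kJ

Bonds broken (reactants):
  C-H: 6 × 426 = 2556
  C-O: 2 × 352 = 704
  O-H: 2 × 452 = 904
  O=O: 3 × 493 = 1479
  Σ(broken) = 5643 kJ
Bonds formed (products):
  C=O: 4 × 829 = 3316
  O-H: 8 × 452 = 3616
  Σ(formed) = 6932 kJ
ΔH = Σ(broken) − Σ(formed) = 5643 − 6932 = −1289 kJ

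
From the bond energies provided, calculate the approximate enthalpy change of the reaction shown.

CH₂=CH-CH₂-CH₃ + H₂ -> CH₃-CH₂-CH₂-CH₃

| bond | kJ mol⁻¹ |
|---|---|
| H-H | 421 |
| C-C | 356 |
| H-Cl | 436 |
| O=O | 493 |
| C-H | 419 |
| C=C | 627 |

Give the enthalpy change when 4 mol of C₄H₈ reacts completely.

ΔH = −584 kJ

Bonds broken (reactants):
  C-C: 2 × 356 = 712
  C-H: 8 × 419 = 3352
  C=C: 1 × 627 = 627
  H-H: 1 × 421 = 421
  Σ(broken) = 5112 kJ
Bonds formed (products):
  C-C: 3 × 356 = 1068
  C-H: 10 × 419 = 4190
  Σ(formed) = 5258 kJ
ΔH = Σ(broken) − Σ(formed) = 5112 − 5258 = −146 kJ
For 4× the reaction as written: 4 × (−146) = −584 kJ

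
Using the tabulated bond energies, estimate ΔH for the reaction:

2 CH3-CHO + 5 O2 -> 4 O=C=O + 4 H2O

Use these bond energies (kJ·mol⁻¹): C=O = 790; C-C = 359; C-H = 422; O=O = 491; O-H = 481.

Bonds broken (reactants):
  C-C: 2 × 359 = 718
  C-H: 8 × 422 = 3376
  C=O: 2 × 790 = 1580
  O=O: 5 × 491 = 2455
  Σ(broken) = 8129 kJ
Bonds formed (products):
  C=O: 8 × 790 = 6320
  O-H: 8 × 481 = 3848
  Σ(formed) = 10168 kJ
ΔH = Σ(broken) − Σ(formed) = 8129 − 10168 = −2039 kJ

ΔH ≈ −2039 kJ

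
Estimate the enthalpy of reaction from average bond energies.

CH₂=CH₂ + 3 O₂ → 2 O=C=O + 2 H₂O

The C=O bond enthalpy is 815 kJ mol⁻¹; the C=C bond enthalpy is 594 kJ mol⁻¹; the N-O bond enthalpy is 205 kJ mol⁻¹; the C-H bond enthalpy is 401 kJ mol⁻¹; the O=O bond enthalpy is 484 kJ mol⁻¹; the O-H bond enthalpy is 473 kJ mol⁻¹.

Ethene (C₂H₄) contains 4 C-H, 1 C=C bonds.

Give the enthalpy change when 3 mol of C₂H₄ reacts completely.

ΔH = −4506 kJ

Bonds broken (reactants):
  C-H: 4 × 401 = 1604
  C=C: 1 × 594 = 594
  O=O: 3 × 484 = 1452
  Σ(broken) = 3650 kJ
Bonds formed (products):
  C=O: 4 × 815 = 3260
  O-H: 4 × 473 = 1892
  Σ(formed) = 5152 kJ
ΔH = Σ(broken) − Σ(formed) = 3650 − 5152 = −1502 kJ
For 3× the reaction as written: 3 × (−1502) = −4506 kJ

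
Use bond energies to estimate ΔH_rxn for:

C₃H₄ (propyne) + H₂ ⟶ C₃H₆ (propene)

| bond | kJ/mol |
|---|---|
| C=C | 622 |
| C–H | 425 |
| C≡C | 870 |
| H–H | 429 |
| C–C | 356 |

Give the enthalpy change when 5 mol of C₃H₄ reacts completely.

ΔH = −865 kJ

Bonds broken (reactants):
  C≡C: 1 × 870 = 870
  C–C: 1 × 356 = 356
  C–H: 4 × 425 = 1700
  H–H: 1 × 429 = 429
  Σ(broken) = 3355 kJ
Bonds formed (products):
  C–C: 1 × 356 = 356
  C–H: 6 × 425 = 2550
  C=C: 1 × 622 = 622
  Σ(formed) = 3528 kJ
ΔH = Σ(broken) − Σ(formed) = 3355 − 3528 = −173 kJ
For 5× the reaction as written: 5 × (−173) = −865 kJ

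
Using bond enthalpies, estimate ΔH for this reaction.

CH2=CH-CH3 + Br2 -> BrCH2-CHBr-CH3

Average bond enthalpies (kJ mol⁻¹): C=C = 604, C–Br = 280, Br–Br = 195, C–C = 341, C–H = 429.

ΔH ≈ −102 kJ

Bonds broken (reactants):
  Br–Br: 1 × 195 = 195
  C–C: 1 × 341 = 341
  C–H: 6 × 429 = 2574
  C=C: 1 × 604 = 604
  Σ(broken) = 3714 kJ
Bonds formed (products):
  C–Br: 2 × 280 = 560
  C–C: 2 × 341 = 682
  C–H: 6 × 429 = 2574
  Σ(formed) = 3816 kJ
ΔH = Σ(broken) − Σ(formed) = 3714 − 3816 = −102 kJ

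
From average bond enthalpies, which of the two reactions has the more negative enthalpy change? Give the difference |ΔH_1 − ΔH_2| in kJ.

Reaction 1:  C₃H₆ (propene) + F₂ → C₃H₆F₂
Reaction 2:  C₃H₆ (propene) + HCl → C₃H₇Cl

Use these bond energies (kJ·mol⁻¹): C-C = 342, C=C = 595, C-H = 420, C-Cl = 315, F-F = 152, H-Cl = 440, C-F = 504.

Reaction 1, by 561 kJ

Reaction 1:
  Bonds broken (reactants):
    C-C: 1 × 342 = 342
    C-H: 6 × 420 = 2520
    C=C: 1 × 595 = 595
    F-F: 1 × 152 = 152
    Σ(broken) = 3609 kJ
  Bonds formed (products):
    C-C: 2 × 342 = 684
    C-F: 2 × 504 = 1008
    C-H: 6 × 420 = 2520
    Σ(formed) = 4212 kJ
  ΔH_1 = 3609 − 4212 = −603 kJ
Reaction 2:
  Bonds broken (reactants):
    C-C: 1 × 342 = 342
    C-H: 6 × 420 = 2520
    C=C: 1 × 595 = 595
    H-Cl: 1 × 440 = 440
    Σ(broken) = 3897 kJ
  Bonds formed (products):
    C-C: 2 × 342 = 684
    C-Cl: 1 × 315 = 315
    C-H: 7 × 420 = 2940
    Σ(formed) = 3939 kJ
  ΔH_2 = 3897 − 3939 = −42 kJ
ΔH_1 − ΔH_2 = −561 kJ, so reaction 1 has the more negative ΔH; |ΔH_1 − ΔH_2| = 561 kJ.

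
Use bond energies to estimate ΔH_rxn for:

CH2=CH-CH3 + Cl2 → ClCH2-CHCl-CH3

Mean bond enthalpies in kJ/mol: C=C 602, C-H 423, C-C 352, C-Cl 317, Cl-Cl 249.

ΔH ≈ −135 kJ

Bonds broken (reactants):
  C-C: 1 × 352 = 352
  C-H: 6 × 423 = 2538
  C=C: 1 × 602 = 602
  Cl-Cl: 1 × 249 = 249
  Σ(broken) = 3741 kJ
Bonds formed (products):
  C-C: 2 × 352 = 704
  C-Cl: 2 × 317 = 634
  C-H: 6 × 423 = 2538
  Σ(formed) = 3876 kJ
ΔH = Σ(broken) − Σ(formed) = 3741 − 3876 = −135 kJ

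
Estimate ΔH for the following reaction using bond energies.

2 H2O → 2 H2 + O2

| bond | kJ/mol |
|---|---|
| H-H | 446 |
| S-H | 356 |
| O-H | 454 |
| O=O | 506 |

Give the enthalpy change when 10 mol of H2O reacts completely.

ΔH = +2090 kJ

Bonds broken (reactants):
  O-H: 4 × 454 = 1816
  Σ(broken) = 1816 kJ
Bonds formed (products):
  H-H: 2 × 446 = 892
  O=O: 1 × 506 = 506
  Σ(formed) = 1398 kJ
ΔH = Σ(broken) − Σ(formed) = 1816 − 1398 = +418 kJ
For 5× the reaction as written: 5 × (+418) = +2090 kJ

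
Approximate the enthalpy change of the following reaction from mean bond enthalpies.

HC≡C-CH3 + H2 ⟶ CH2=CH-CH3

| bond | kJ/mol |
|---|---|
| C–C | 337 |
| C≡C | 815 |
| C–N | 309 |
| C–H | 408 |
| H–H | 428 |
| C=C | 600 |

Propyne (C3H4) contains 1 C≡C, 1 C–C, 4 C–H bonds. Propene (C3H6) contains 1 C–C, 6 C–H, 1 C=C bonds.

ΔH ≈ −173 kJ

Bonds broken (reactants):
  C≡C: 1 × 815 = 815
  C–C: 1 × 337 = 337
  C–H: 4 × 408 = 1632
  H–H: 1 × 428 = 428
  Σ(broken) = 3212 kJ
Bonds formed (products):
  C–C: 1 × 337 = 337
  C–H: 6 × 408 = 2448
  C=C: 1 × 600 = 600
  Σ(formed) = 3385 kJ
ΔH = Σ(broken) − Σ(formed) = 3212 − 3385 = −173 kJ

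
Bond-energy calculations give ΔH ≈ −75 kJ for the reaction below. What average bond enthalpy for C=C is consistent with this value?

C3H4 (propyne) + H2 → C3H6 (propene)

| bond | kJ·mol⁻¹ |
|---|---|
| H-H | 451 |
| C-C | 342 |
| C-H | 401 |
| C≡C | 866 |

D(C=C) ≈ 590 kJ/mol

Let D be the C=C bond energy.
Σ(broken) = 1×866 + 1×342 + 4×401 + 1×451 = 3263
Σ(formed) = 1×342 + 6×401 + 1×D = 2748 + D
ΔH = Σ(broken) − Σ(formed) = (3263) − (2748 + D) = +515 − D
Setting this equal to −75 kJ gives D = 590 kJ/mol.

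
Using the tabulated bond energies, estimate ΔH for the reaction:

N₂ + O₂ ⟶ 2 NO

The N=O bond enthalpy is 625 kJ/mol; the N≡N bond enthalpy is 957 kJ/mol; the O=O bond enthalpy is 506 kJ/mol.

ΔH ≈ +213 kJ

Bonds broken (reactants):
  N≡N: 1 × 957 = 957
  O=O: 1 × 506 = 506
  Σ(broken) = 1463 kJ
Bonds formed (products):
  N=O: 2 × 625 = 1250
  Σ(formed) = 1250 kJ
ΔH = Σ(broken) − Σ(formed) = 1463 − 1250 = +213 kJ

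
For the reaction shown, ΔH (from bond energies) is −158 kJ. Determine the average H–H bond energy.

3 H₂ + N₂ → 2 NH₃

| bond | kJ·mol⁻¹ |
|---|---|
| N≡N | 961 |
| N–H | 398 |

D(H–H) ≈ 423 kJ/mol

Let D be the H–H bond energy.
Σ(broken) = 3×D + 1×961 = 961 + 3D
Σ(formed) = 6×398 = 2388
ΔH = Σ(broken) − Σ(formed) = (961 + 3D) − (2388) = −1427 + 3D
Setting this equal to −158 kJ gives 3D = 1269, so D = 423 kJ/mol.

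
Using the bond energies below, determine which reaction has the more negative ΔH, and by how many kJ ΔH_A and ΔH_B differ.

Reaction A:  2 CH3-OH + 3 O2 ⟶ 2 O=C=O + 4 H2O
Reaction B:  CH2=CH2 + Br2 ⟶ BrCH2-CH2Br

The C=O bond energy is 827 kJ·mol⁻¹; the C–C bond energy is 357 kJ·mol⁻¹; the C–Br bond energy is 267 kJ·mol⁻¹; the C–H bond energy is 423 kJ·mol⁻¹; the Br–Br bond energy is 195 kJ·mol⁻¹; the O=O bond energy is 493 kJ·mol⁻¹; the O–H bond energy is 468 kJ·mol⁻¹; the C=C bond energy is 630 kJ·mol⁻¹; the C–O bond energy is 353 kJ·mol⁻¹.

Reaction A:
  Bonds broken (reactants):
    C–H: 6 × 423 = 2538
    C–O: 2 × 353 = 706
    O–H: 2 × 468 = 936
    O=O: 3 × 493 = 1479
    Σ(broken) = 5659 kJ
  Bonds formed (products):
    C=O: 4 × 827 = 3308
    O–H: 8 × 468 = 3744
    Σ(formed) = 7052 kJ
  ΔH_A = 5659 − 7052 = −1393 kJ
Reaction B:
  Bonds broken (reactants):
    Br–Br: 1 × 195 = 195
    C–H: 4 × 423 = 1692
    C=C: 1 × 630 = 630
    Σ(broken) = 2517 kJ
  Bonds formed (products):
    C–Br: 2 × 267 = 534
    C–C: 1 × 357 = 357
    C–H: 4 × 423 = 1692
    Σ(formed) = 2583 kJ
  ΔH_B = 2517 − 2583 = −66 kJ
ΔH_A − ΔH_B = −1327 kJ, so reaction A has the more negative ΔH; |ΔH_A − ΔH_B| = 1327 kJ.

Reaction A, by 1327 kJ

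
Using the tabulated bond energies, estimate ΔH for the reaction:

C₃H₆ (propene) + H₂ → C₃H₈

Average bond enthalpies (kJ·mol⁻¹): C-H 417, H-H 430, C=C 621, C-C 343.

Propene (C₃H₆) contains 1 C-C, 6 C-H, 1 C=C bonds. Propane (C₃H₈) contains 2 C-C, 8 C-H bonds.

Bonds broken (reactants):
  C-C: 1 × 343 = 343
  C-H: 6 × 417 = 2502
  C=C: 1 × 621 = 621
  H-H: 1 × 430 = 430
  Σ(broken) = 3896 kJ
Bonds formed (products):
  C-C: 2 × 343 = 686
  C-H: 8 × 417 = 3336
  Σ(formed) = 4022 kJ
ΔH = Σ(broken) − Σ(formed) = 3896 − 4022 = −126 kJ

ΔH ≈ −126 kJ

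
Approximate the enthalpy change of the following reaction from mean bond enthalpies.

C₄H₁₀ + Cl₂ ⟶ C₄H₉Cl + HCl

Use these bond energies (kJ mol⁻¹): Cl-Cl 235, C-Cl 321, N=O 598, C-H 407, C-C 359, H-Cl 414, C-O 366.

Bonds broken (reactants):
  C-C: 3 × 359 = 1077
  C-H: 10 × 407 = 4070
  Cl-Cl: 1 × 235 = 235
  Σ(broken) = 5382 kJ
Bonds formed (products):
  C-C: 3 × 359 = 1077
  C-Cl: 1 × 321 = 321
  C-H: 9 × 407 = 3663
  H-Cl: 1 × 414 = 414
  Σ(formed) = 5475 kJ
ΔH = Σ(broken) − Σ(formed) = 5382 − 5475 = −93 kJ

ΔH ≈ −93 kJ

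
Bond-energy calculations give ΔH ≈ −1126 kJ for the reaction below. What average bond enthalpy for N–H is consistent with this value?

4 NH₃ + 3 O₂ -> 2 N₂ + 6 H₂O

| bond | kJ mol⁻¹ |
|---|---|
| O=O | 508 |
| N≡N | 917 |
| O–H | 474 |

Let D be the N–H bond energy.
Σ(broken) = 12×D + 3×508 = 1524 + 12D
Σ(formed) = 2×917 + 12×474 = 7522
ΔH = Σ(broken) − Σ(formed) = (1524 + 12D) − (7522) = −5998 + 12D
Setting this equal to −1126 kJ gives 12D = 4872, so D = 406 kJ/mol.

D(N–H) ≈ 406 kJ/mol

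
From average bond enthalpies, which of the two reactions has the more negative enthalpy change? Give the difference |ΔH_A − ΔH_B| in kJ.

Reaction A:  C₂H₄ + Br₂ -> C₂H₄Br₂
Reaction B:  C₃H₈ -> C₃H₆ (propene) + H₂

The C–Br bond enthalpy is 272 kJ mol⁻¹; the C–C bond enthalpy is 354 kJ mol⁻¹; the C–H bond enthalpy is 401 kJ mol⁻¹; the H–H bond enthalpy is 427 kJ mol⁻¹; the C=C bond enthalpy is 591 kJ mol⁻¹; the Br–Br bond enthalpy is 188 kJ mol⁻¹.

Reaction A, by 257 kJ

Reaction A:
  Bonds broken (reactants):
    Br–Br: 1 × 188 = 188
    C–H: 4 × 401 = 1604
    C=C: 1 × 591 = 591
    Σ(broken) = 2383 kJ
  Bonds formed (products):
    C–Br: 2 × 272 = 544
    C–C: 1 × 354 = 354
    C–H: 4 × 401 = 1604
    Σ(formed) = 2502 kJ
  ΔH_A = 2383 − 2502 = −119 kJ
Reaction B:
  Bonds broken (reactants):
    C–C: 2 × 354 = 708
    C–H: 8 × 401 = 3208
    Σ(broken) = 3916 kJ
  Bonds formed (products):
    C–C: 1 × 354 = 354
    C–H: 6 × 401 = 2406
    C=C: 1 × 591 = 591
    H–H: 1 × 427 = 427
    Σ(formed) = 3778 kJ
  ΔH_B = 3916 − 3778 = +138 kJ
ΔH_A − ΔH_B = −257 kJ, so reaction A has the more negative ΔH; |ΔH_A − ΔH_B| = 257 kJ.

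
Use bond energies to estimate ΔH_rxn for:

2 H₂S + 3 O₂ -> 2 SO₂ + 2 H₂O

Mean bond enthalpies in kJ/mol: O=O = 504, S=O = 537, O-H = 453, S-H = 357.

ΔH ≈ −1020 kJ

Bonds broken (reactants):
  O=O: 3 × 504 = 1512
  S-H: 4 × 357 = 1428
  Σ(broken) = 2940 kJ
Bonds formed (products):
  O-H: 4 × 453 = 1812
  S=O: 4 × 537 = 2148
  Σ(formed) = 3960 kJ
ΔH = Σ(broken) − Σ(formed) = 2940 − 3960 = −1020 kJ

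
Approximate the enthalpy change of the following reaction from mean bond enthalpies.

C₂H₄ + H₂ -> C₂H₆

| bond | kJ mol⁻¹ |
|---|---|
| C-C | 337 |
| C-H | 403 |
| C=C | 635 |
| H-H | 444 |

Bonds broken (reactants):
  C-H: 4 × 403 = 1612
  C=C: 1 × 635 = 635
  H-H: 1 × 444 = 444
  Σ(broken) = 2691 kJ
Bonds formed (products):
  C-C: 1 × 337 = 337
  C-H: 6 × 403 = 2418
  Σ(formed) = 2755 kJ
ΔH = Σ(broken) − Σ(formed) = 2691 − 2755 = −64 kJ

ΔH ≈ −64 kJ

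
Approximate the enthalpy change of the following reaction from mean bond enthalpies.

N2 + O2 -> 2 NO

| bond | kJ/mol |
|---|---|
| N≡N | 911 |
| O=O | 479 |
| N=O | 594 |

ΔH ≈ +202 kJ

Bonds broken (reactants):
  N≡N: 1 × 911 = 911
  O=O: 1 × 479 = 479
  Σ(broken) = 1390 kJ
Bonds formed (products):
  N=O: 2 × 594 = 1188
  Σ(formed) = 1188 kJ
ΔH = Σ(broken) − Σ(formed) = 1390 − 1188 = +202 kJ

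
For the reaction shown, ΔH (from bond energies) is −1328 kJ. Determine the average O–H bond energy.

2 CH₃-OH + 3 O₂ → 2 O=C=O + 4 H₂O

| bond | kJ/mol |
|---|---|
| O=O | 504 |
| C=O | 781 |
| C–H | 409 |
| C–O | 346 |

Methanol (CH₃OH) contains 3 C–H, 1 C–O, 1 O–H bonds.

D(O–H) ≈ 477 kJ/mol

Let D be the O–H bond energy.
Σ(broken) = 6×409 + 2×346 + 2×D + 3×504 = 4658 + 2D
Σ(formed) = 4×781 + 8×D = 3124 + 8D
ΔH = Σ(broken) − Σ(formed) = (4658 + 2D) − (3124 + 8D) = +1534 − 6D
Setting this equal to −1328 kJ gives 6D = 2862, so D = 477 kJ/mol.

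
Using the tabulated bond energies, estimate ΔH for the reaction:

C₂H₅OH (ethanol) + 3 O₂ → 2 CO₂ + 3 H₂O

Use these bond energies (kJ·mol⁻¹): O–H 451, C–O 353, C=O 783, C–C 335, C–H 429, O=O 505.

ΔH ≈ −1039 kJ

Bonds broken (reactants):
  C–C: 1 × 335 = 335
  C–H: 5 × 429 = 2145
  C–O: 1 × 353 = 353
  O–H: 1 × 451 = 451
  O=O: 3 × 505 = 1515
  Σ(broken) = 4799 kJ
Bonds formed (products):
  C=O: 4 × 783 = 3132
  O–H: 6 × 451 = 2706
  Σ(formed) = 5838 kJ
ΔH = Σ(broken) − Σ(formed) = 4799 − 5838 = −1039 kJ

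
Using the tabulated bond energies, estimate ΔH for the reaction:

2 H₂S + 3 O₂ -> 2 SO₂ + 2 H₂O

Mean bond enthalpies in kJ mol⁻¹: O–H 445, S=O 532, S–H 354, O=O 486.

ΔH ≈ −1034 kJ

Bonds broken (reactants):
  O=O: 3 × 486 = 1458
  S–H: 4 × 354 = 1416
  Σ(broken) = 2874 kJ
Bonds formed (products):
  O–H: 4 × 445 = 1780
  S=O: 4 × 532 = 2128
  Σ(formed) = 3908 kJ
ΔH = Σ(broken) − Σ(formed) = 2874 − 3908 = −1034 kJ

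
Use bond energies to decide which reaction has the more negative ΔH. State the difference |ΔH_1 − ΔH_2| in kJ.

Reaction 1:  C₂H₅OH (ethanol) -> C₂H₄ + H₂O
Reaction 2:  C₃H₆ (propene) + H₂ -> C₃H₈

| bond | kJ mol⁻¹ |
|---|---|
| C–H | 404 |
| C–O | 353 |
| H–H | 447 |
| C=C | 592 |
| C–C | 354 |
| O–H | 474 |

Reaction 1:
  Bonds broken (reactants):
    C–C: 1 × 354 = 354
    C–H: 5 × 404 = 2020
    C–O: 1 × 353 = 353
    O–H: 1 × 474 = 474
    Σ(broken) = 3201 kJ
  Bonds formed (products):
    C–H: 4 × 404 = 1616
    C=C: 1 × 592 = 592
    O–H: 2 × 474 = 948
    Σ(formed) = 3156 kJ
  ΔH_1 = 3201 − 3156 = +45 kJ
Reaction 2:
  Bonds broken (reactants):
    C–C: 1 × 354 = 354
    C–H: 6 × 404 = 2424
    C=C: 1 × 592 = 592
    H–H: 1 × 447 = 447
    Σ(broken) = 3817 kJ
  Bonds formed (products):
    C–C: 2 × 354 = 708
    C–H: 8 × 404 = 3232
    Σ(formed) = 3940 kJ
  ΔH_2 = 3817 − 3940 = −123 kJ
ΔH_1 − ΔH_2 = +168 kJ, so reaction 2 has the more negative ΔH; |ΔH_1 − ΔH_2| = 168 kJ.

Reaction 2, by 168 kJ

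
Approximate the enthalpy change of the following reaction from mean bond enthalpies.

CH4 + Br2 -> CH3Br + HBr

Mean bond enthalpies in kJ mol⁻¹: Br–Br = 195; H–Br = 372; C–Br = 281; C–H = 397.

ΔH ≈ −61 kJ

Bonds broken (reactants):
  Br–Br: 1 × 195 = 195
  C–H: 4 × 397 = 1588
  Σ(broken) = 1783 kJ
Bonds formed (products):
  C–Br: 1 × 281 = 281
  C–H: 3 × 397 = 1191
  H–Br: 1 × 372 = 372
  Σ(formed) = 1844 kJ
ΔH = Σ(broken) − Σ(formed) = 1783 − 1844 = −61 kJ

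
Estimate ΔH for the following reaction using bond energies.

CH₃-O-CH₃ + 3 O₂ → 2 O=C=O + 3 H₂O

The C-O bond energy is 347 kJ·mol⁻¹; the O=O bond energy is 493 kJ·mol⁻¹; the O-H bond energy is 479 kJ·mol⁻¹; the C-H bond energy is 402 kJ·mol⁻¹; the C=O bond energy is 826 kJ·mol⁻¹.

Bonds broken (reactants):
  C-H: 6 × 402 = 2412
  C-O: 2 × 347 = 694
  O=O: 3 × 493 = 1479
  Σ(broken) = 4585 kJ
Bonds formed (products):
  C=O: 4 × 826 = 3304
  O-H: 6 × 479 = 2874
  Σ(formed) = 6178 kJ
ΔH = Σ(broken) − Σ(formed) = 4585 − 6178 = −1593 kJ

ΔH ≈ −1593 kJ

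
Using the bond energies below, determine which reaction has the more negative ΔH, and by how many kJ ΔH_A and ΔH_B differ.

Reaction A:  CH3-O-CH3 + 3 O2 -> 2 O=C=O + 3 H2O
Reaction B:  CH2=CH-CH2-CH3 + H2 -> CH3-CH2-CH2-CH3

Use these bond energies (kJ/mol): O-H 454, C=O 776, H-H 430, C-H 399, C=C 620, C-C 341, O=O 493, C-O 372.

Reaction A, by 1122 kJ

Reaction A:
  Bonds broken (reactants):
    C-H: 6 × 399 = 2394
    C-O: 2 × 372 = 744
    O=O: 3 × 493 = 1479
    Σ(broken) = 4617 kJ
  Bonds formed (products):
    C=O: 4 × 776 = 3104
    O-H: 6 × 454 = 2724
    Σ(formed) = 5828 kJ
  ΔH_A = 4617 − 5828 = −1211 kJ
Reaction B:
  Bonds broken (reactants):
    C-C: 2 × 341 = 682
    C-H: 8 × 399 = 3192
    C=C: 1 × 620 = 620
    H-H: 1 × 430 = 430
    Σ(broken) = 4924 kJ
  Bonds formed (products):
    C-C: 3 × 341 = 1023
    C-H: 10 × 399 = 3990
    Σ(formed) = 5013 kJ
  ΔH_B = 4924 − 5013 = −89 kJ
ΔH_A − ΔH_B = −1122 kJ, so reaction A has the more negative ΔH; |ΔH_A − ΔH_B| = 1122 kJ.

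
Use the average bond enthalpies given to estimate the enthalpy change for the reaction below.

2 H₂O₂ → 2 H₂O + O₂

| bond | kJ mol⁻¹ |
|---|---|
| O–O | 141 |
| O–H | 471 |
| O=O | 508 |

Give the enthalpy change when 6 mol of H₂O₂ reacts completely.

ΔH = −678 kJ

Bonds broken (reactants):
  O–H: 4 × 471 = 1884
  O–O: 2 × 141 = 282
  Σ(broken) = 2166 kJ
Bonds formed (products):
  O–H: 4 × 471 = 1884
  O=O: 1 × 508 = 508
  Σ(formed) = 2392 kJ
ΔH = Σ(broken) − Σ(formed) = 2166 − 2392 = −226 kJ
For 3× the reaction as written: 3 × (−226) = −678 kJ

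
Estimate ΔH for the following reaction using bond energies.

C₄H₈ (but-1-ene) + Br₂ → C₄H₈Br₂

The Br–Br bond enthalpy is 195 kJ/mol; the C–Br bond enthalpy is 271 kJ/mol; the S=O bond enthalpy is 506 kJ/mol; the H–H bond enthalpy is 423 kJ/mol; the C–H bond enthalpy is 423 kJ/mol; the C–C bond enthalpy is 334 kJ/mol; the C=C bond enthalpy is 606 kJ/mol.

ΔH ≈ −75 kJ

Bonds broken (reactants):
  Br–Br: 1 × 195 = 195
  C–C: 2 × 334 = 668
  C–H: 8 × 423 = 3384
  C=C: 1 × 606 = 606
  Σ(broken) = 4853 kJ
Bonds formed (products):
  C–Br: 2 × 271 = 542
  C–C: 3 × 334 = 1002
  C–H: 8 × 423 = 3384
  Σ(formed) = 4928 kJ
ΔH = Σ(broken) − Σ(formed) = 4853 − 4928 = −75 kJ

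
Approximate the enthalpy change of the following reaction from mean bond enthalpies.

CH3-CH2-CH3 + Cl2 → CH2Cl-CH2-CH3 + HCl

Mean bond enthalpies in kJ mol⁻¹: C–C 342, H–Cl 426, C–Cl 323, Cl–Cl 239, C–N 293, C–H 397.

Bonds broken (reactants):
  C–C: 2 × 342 = 684
  C–H: 8 × 397 = 3176
  Cl–Cl: 1 × 239 = 239
  Σ(broken) = 4099 kJ
Bonds formed (products):
  C–C: 2 × 342 = 684
  C–Cl: 1 × 323 = 323
  C–H: 7 × 397 = 2779
  H–Cl: 1 × 426 = 426
  Σ(formed) = 4212 kJ
ΔH = Σ(broken) − Σ(formed) = 4099 − 4212 = −113 kJ

ΔH ≈ −113 kJ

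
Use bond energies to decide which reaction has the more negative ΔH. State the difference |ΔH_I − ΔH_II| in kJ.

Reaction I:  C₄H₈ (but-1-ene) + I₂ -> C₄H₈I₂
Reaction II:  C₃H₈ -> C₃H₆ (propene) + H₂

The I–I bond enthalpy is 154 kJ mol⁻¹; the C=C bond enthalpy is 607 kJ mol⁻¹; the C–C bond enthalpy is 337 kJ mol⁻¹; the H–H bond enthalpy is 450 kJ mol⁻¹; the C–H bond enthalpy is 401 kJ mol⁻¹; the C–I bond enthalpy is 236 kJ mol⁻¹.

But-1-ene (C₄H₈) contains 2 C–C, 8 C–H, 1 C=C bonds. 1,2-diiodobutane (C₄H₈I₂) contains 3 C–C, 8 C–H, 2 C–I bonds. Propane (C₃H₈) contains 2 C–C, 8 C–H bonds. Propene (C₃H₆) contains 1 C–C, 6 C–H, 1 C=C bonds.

Reaction I:
  Bonds broken (reactants):
    C–C: 2 × 337 = 674
    C–H: 8 × 401 = 3208
    C=C: 1 × 607 = 607
    I–I: 1 × 154 = 154
    Σ(broken) = 4643 kJ
  Bonds formed (products):
    C–C: 3 × 337 = 1011
    C–H: 8 × 401 = 3208
    C–I: 2 × 236 = 472
    Σ(formed) = 4691 kJ
  ΔH_I = 4643 − 4691 = −48 kJ
Reaction II:
  Bonds broken (reactants):
    C–C: 2 × 337 = 674
    C–H: 8 × 401 = 3208
    Σ(broken) = 3882 kJ
  Bonds formed (products):
    C–C: 1 × 337 = 337
    C–H: 6 × 401 = 2406
    C=C: 1 × 607 = 607
    H–H: 1 × 450 = 450
    Σ(formed) = 3800 kJ
  ΔH_II = 3882 − 3800 = +82 kJ
ΔH_I − ΔH_II = −130 kJ, so reaction I has the more negative ΔH; |ΔH_I − ΔH_II| = 130 kJ.

Reaction I, by 130 kJ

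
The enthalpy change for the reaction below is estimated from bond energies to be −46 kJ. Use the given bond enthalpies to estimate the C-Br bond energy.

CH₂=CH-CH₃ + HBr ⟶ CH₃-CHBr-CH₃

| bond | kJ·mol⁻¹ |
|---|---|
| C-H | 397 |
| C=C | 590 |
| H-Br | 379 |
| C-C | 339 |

D(C-Br) ≈ 279 kJ/mol

Let D be the C-Br bond energy.
Σ(broken) = 1×339 + 6×397 + 1×590 + 1×379 = 3690
Σ(formed) = 1×D + 2×339 + 7×397 = 3457 + D
ΔH = Σ(broken) − Σ(formed) = (3690) − (3457 + D) = +233 − D
Setting this equal to −46 kJ gives D = 279 kJ/mol.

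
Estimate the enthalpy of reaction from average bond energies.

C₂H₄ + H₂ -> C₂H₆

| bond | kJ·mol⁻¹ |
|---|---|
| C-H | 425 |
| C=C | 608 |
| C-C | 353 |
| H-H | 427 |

ΔH ≈ −168 kJ

Bonds broken (reactants):
  C-H: 4 × 425 = 1700
  C=C: 1 × 608 = 608
  H-H: 1 × 427 = 427
  Σ(broken) = 2735 kJ
Bonds formed (products):
  C-C: 1 × 353 = 353
  C-H: 6 × 425 = 2550
  Σ(formed) = 2903 kJ
ΔH = Σ(broken) − Σ(formed) = 2735 − 2903 = −168 kJ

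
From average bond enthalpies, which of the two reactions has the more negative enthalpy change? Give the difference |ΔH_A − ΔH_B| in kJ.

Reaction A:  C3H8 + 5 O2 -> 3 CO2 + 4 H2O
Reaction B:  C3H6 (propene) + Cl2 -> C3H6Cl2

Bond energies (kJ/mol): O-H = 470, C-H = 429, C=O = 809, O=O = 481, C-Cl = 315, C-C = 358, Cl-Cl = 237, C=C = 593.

Reaction A:
  Bonds broken (reactants):
    C-C: 2 × 358 = 716
    C-H: 8 × 429 = 3432
    O=O: 5 × 481 = 2405
    Σ(broken) = 6553 kJ
  Bonds formed (products):
    C=O: 6 × 809 = 4854
    O-H: 8 × 470 = 3760
    Σ(formed) = 8614 kJ
  ΔH_A = 6553 − 8614 = −2061 kJ
Reaction B:
  Bonds broken (reactants):
    C-C: 1 × 358 = 358
    C-H: 6 × 429 = 2574
    C=C: 1 × 593 = 593
    Cl-Cl: 1 × 237 = 237
    Σ(broken) = 3762 kJ
  Bonds formed (products):
    C-C: 2 × 358 = 716
    C-Cl: 2 × 315 = 630
    C-H: 6 × 429 = 2574
    Σ(formed) = 3920 kJ
  ΔH_B = 3762 − 3920 = −158 kJ
ΔH_A − ΔH_B = −1903 kJ, so reaction A has the more negative ΔH; |ΔH_A − ΔH_B| = 1903 kJ.

Reaction A, by 1903 kJ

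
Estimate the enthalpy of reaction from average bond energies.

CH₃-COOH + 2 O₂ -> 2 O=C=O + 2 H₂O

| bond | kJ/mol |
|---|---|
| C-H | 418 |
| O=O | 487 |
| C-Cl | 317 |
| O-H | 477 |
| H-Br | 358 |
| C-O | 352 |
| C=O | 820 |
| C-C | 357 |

Bonds broken (reactants):
  C-C: 1 × 357 = 357
  C-H: 3 × 418 = 1254
  C-O: 1 × 352 = 352
  C=O: 1 × 820 = 820
  O-H: 1 × 477 = 477
  O=O: 2 × 487 = 974
  Σ(broken) = 4234 kJ
Bonds formed (products):
  C=O: 4 × 820 = 3280
  O-H: 4 × 477 = 1908
  Σ(formed) = 5188 kJ
ΔH = Σ(broken) − Σ(formed) = 4234 − 5188 = −954 kJ

ΔH ≈ −954 kJ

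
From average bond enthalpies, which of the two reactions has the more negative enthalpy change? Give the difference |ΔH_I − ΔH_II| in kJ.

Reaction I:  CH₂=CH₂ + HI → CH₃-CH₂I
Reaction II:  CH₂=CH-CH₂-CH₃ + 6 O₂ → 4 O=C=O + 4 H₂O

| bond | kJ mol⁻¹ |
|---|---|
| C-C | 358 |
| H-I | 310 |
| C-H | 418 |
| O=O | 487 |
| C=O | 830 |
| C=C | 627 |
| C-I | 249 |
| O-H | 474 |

Reaction II, by 2735 kJ

Reaction I:
  Bonds broken (reactants):
    C-H: 4 × 418 = 1672
    C=C: 1 × 627 = 627
    H-I: 1 × 310 = 310
    Σ(broken) = 2609 kJ
  Bonds formed (products):
    C-C: 1 × 358 = 358
    C-H: 5 × 418 = 2090
    C-I: 1 × 249 = 249
    Σ(formed) = 2697 kJ
  ΔH_I = 2609 − 2697 = −88 kJ
Reaction II:
  Bonds broken (reactants):
    C-C: 2 × 358 = 716
    C-H: 8 × 418 = 3344
    C=C: 1 × 627 = 627
    O=O: 6 × 487 = 2922
    Σ(broken) = 7609 kJ
  Bonds formed (products):
    C=O: 8 × 830 = 6640
    O-H: 8 × 474 = 3792
    Σ(formed) = 10432 kJ
  ΔH_II = 7609 − 10432 = −2823 kJ
ΔH_I − ΔH_II = +2735 kJ, so reaction II has the more negative ΔH; |ΔH_I − ΔH_II| = 2735 kJ.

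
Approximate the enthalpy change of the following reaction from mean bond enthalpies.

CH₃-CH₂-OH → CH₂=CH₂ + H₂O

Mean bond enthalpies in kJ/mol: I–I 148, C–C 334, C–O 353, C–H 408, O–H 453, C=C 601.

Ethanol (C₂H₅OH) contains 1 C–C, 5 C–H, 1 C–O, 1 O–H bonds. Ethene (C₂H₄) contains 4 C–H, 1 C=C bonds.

ΔH ≈ +41 kJ

Bonds broken (reactants):
  C–C: 1 × 334 = 334
  C–H: 5 × 408 = 2040
  C–O: 1 × 353 = 353
  O–H: 1 × 453 = 453
  Σ(broken) = 3180 kJ
Bonds formed (products):
  C–H: 4 × 408 = 1632
  C=C: 1 × 601 = 601
  O–H: 2 × 453 = 906
  Σ(formed) = 3139 kJ
ΔH = Σ(broken) − Σ(formed) = 3180 − 3139 = +41 kJ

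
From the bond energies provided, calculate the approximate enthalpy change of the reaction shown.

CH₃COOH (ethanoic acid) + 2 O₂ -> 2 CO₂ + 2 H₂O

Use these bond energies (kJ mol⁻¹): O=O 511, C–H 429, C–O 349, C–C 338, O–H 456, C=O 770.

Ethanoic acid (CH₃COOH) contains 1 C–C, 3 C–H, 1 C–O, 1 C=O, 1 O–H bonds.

Bonds broken (reactants):
  C–C: 1 × 338 = 338
  C–H: 3 × 429 = 1287
  C–O: 1 × 349 = 349
  C=O: 1 × 770 = 770
  O–H: 1 × 456 = 456
  O=O: 2 × 511 = 1022
  Σ(broken) = 4222 kJ
Bonds formed (products):
  C=O: 4 × 770 = 3080
  O–H: 4 × 456 = 1824
  Σ(formed) = 4904 kJ
ΔH = Σ(broken) − Σ(formed) = 4222 − 4904 = −682 kJ

ΔH ≈ −682 kJ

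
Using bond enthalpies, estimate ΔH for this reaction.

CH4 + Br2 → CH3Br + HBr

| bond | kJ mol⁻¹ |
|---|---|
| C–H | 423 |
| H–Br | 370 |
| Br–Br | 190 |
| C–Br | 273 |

Bonds broken (reactants):
  Br–Br: 1 × 190 = 190
  C–H: 4 × 423 = 1692
  Σ(broken) = 1882 kJ
Bonds formed (products):
  C–Br: 1 × 273 = 273
  C–H: 3 × 423 = 1269
  H–Br: 1 × 370 = 370
  Σ(formed) = 1912 kJ
ΔH = Σ(broken) − Σ(formed) = 1882 − 1912 = −30 kJ

ΔH ≈ −30 kJ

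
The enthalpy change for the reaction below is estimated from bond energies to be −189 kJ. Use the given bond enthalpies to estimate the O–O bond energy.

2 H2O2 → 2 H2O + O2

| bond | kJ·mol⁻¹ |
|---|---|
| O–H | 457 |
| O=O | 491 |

Let D be the O–O bond energy.
Σ(broken) = 4×457 + 2×D = 1828 + 2D
Σ(formed) = 4×457 + 1×491 = 2319
ΔH = Σ(broken) − Σ(formed) = (1828 + 2D) − (2319) = −491 + 2D
Setting this equal to −189 kJ gives 2D = 302, so D = 151 kJ/mol.

D(O–O) ≈ 151 kJ/mol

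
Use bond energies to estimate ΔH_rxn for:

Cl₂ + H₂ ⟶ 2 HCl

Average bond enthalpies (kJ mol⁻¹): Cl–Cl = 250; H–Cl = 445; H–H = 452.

Bonds broken (reactants):
  Cl–Cl: 1 × 250 = 250
  H–H: 1 × 452 = 452
  Σ(broken) = 702 kJ
Bonds formed (products):
  H–Cl: 2 × 445 = 890
  Σ(formed) = 890 kJ
ΔH = Σ(broken) − Σ(formed) = 702 − 890 = −188 kJ

ΔH ≈ −188 kJ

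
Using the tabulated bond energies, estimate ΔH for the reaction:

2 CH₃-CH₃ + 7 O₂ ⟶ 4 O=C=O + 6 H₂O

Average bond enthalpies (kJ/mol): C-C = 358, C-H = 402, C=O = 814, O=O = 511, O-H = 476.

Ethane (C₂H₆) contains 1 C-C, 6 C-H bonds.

ΔH ≈ −3107 kJ

Bonds broken (reactants):
  C-C: 2 × 358 = 716
  C-H: 12 × 402 = 4824
  O=O: 7 × 511 = 3577
  Σ(broken) = 9117 kJ
Bonds formed (products):
  C=O: 8 × 814 = 6512
  O-H: 12 × 476 = 5712
  Σ(formed) = 12224 kJ
ΔH = Σ(broken) − Σ(formed) = 9117 − 12224 = −3107 kJ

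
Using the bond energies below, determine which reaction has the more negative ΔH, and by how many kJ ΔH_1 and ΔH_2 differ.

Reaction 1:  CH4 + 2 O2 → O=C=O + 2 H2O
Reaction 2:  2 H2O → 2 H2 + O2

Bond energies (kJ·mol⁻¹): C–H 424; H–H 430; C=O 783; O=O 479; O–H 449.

Reaction 1:
  Bonds broken (reactants):
    C–H: 4 × 424 = 1696
    O=O: 2 × 479 = 958
    Σ(broken) = 2654 kJ
  Bonds formed (products):
    C=O: 2 × 783 = 1566
    O–H: 4 × 449 = 1796
    Σ(formed) = 3362 kJ
  ΔH_1 = 2654 − 3362 = −708 kJ
Reaction 2:
  Bonds broken (reactants):
    O–H: 4 × 449 = 1796
    Σ(broken) = 1796 kJ
  Bonds formed (products):
    H–H: 2 × 430 = 860
    O=O: 1 × 479 = 479
    Σ(formed) = 1339 kJ
  ΔH_2 = 1796 − 1339 = +457 kJ
ΔH_1 − ΔH_2 = −1165 kJ, so reaction 1 has the more negative ΔH; |ΔH_1 − ΔH_2| = 1165 kJ.

Reaction 1, by 1165 kJ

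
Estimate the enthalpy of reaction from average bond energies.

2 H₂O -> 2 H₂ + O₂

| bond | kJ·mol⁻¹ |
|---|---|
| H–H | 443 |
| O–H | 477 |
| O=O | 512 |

ΔH ≈ +510 kJ

Bonds broken (reactants):
  O–H: 4 × 477 = 1908
  Σ(broken) = 1908 kJ
Bonds formed (products):
  H–H: 2 × 443 = 886
  O=O: 1 × 512 = 512
  Σ(formed) = 1398 kJ
ΔH = Σ(broken) − Σ(formed) = 1908 − 1398 = +510 kJ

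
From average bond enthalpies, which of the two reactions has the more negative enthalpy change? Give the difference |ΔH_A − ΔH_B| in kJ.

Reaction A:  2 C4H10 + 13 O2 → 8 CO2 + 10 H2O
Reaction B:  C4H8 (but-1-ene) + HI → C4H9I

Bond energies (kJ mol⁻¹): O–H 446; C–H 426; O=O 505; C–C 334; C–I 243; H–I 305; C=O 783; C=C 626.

Reaction A, by 4287 kJ

Reaction A:
  Bonds broken (reactants):
    C–C: 6 × 334 = 2004
    C–H: 20 × 426 = 8520
    O=O: 13 × 505 = 6565
    Σ(broken) = 17089 kJ
  Bonds formed (products):
    C=O: 16 × 783 = 12528
    O–H: 20 × 446 = 8920
    Σ(formed) = 21448 kJ
  ΔH_A = 17089 − 21448 = −4359 kJ
Reaction B:
  Bonds broken (reactants):
    C–C: 2 × 334 = 668
    C–H: 8 × 426 = 3408
    C=C: 1 × 626 = 626
    H–I: 1 × 305 = 305
    Σ(broken) = 5007 kJ
  Bonds formed (products):
    C–C: 3 × 334 = 1002
    C–H: 9 × 426 = 3834
    C–I: 1 × 243 = 243
    Σ(formed) = 5079 kJ
  ΔH_B = 5007 − 5079 = −72 kJ
ΔH_A − ΔH_B = −4287 kJ, so reaction A has the more negative ΔH; |ΔH_A − ΔH_B| = 4287 kJ.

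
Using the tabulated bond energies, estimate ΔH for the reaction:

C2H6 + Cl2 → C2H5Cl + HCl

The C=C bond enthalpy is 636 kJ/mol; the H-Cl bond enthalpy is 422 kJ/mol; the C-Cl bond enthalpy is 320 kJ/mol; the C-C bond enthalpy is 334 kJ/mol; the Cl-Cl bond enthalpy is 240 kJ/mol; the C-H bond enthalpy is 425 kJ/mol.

Bonds broken (reactants):
  C-C: 1 × 334 = 334
  C-H: 6 × 425 = 2550
  Cl-Cl: 1 × 240 = 240
  Σ(broken) = 3124 kJ
Bonds formed (products):
  C-C: 1 × 334 = 334
  C-Cl: 1 × 320 = 320
  C-H: 5 × 425 = 2125
  H-Cl: 1 × 422 = 422
  Σ(formed) = 3201 kJ
ΔH = Σ(broken) − Σ(formed) = 3124 − 3201 = −77 kJ

ΔH ≈ −77 kJ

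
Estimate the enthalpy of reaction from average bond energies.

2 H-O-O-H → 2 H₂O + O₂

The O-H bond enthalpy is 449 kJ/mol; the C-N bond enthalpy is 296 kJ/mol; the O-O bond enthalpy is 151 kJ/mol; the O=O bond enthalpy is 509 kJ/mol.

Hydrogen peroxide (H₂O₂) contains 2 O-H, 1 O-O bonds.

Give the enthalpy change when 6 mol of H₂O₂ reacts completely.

ΔH = −621 kJ

Bonds broken (reactants):
  O-H: 4 × 449 = 1796
  O-O: 2 × 151 = 302
  Σ(broken) = 2098 kJ
Bonds formed (products):
  O-H: 4 × 449 = 1796
  O=O: 1 × 509 = 509
  Σ(formed) = 2305 kJ
ΔH = Σ(broken) − Σ(formed) = 2098 − 2305 = −207 kJ
For 3× the reaction as written: 3 × (−207) = −621 kJ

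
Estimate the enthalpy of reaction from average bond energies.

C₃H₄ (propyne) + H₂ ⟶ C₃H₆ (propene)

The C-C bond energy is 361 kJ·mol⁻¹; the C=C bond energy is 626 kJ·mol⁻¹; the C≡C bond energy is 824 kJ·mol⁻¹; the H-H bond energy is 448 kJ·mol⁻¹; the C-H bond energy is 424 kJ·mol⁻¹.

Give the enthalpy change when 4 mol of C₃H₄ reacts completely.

Bonds broken (reactants):
  C≡C: 1 × 824 = 824
  C-C: 1 × 361 = 361
  C-H: 4 × 424 = 1696
  H-H: 1 × 448 = 448
  Σ(broken) = 3329 kJ
Bonds formed (products):
  C-C: 1 × 361 = 361
  C-H: 6 × 424 = 2544
  C=C: 1 × 626 = 626
  Σ(formed) = 3531 kJ
ΔH = Σ(broken) − Σ(formed) = 3329 − 3531 = −202 kJ
For 4× the reaction as written: 4 × (−202) = −808 kJ

ΔH = −808 kJ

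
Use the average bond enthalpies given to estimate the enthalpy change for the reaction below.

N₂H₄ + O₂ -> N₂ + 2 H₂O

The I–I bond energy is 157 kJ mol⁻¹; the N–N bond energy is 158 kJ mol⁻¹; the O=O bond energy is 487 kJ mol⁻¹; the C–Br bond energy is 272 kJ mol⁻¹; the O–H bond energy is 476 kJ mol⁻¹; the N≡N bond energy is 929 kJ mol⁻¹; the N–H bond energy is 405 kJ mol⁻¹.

ΔH ≈ −568 kJ

Bonds broken (reactants):
  N–H: 4 × 405 = 1620
  N–N: 1 × 158 = 158
  O=O: 1 × 487 = 487
  Σ(broken) = 2265 kJ
Bonds formed (products):
  N≡N: 1 × 929 = 929
  O–H: 4 × 476 = 1904
  Σ(formed) = 2833 kJ
ΔH = Σ(broken) − Σ(formed) = 2265 − 2833 = −568 kJ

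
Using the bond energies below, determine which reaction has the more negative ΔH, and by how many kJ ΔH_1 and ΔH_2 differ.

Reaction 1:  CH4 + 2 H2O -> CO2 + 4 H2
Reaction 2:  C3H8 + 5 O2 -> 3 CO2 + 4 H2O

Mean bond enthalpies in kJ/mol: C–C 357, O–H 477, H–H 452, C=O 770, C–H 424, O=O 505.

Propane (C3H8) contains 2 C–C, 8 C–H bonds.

Reaction 2, by 2061 kJ

Reaction 1:
  Bonds broken (reactants):
    C–H: 4 × 424 = 1696
    O–H: 4 × 477 = 1908
    Σ(broken) = 3604 kJ
  Bonds formed (products):
    C=O: 2 × 770 = 1540
    H–H: 4 × 452 = 1808
    Σ(formed) = 3348 kJ
  ΔH_1 = 3604 − 3348 = +256 kJ
Reaction 2:
  Bonds broken (reactants):
    C–C: 2 × 357 = 714
    C–H: 8 × 424 = 3392
    O=O: 5 × 505 = 2525
    Σ(broken) = 6631 kJ
  Bonds formed (products):
    C=O: 6 × 770 = 4620
    O–H: 8 × 477 = 3816
    Σ(formed) = 8436 kJ
  ΔH_2 = 6631 − 8436 = −1805 kJ
ΔH_1 − ΔH_2 = +2061 kJ, so reaction 2 has the more negative ΔH; |ΔH_1 − ΔH_2| = 2061 kJ.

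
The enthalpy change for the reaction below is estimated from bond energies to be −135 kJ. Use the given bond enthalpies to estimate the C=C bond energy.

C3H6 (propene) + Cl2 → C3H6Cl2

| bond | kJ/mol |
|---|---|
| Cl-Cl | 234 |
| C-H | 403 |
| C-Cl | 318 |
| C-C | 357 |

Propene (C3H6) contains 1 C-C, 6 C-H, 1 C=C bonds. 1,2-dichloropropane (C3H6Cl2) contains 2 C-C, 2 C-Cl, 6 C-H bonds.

D(C=C) ≈ 624 kJ/mol

Let D be the C=C bond energy.
Σ(broken) = 1×357 + 6×403 + 1×D + 1×234 = 3009 + D
Σ(formed) = 2×357 + 2×318 + 6×403 = 3768
ΔH = Σ(broken) − Σ(formed) = (3009 + D) − (3768) = −759 + D
Setting this equal to −135 kJ gives D = 624 kJ/mol.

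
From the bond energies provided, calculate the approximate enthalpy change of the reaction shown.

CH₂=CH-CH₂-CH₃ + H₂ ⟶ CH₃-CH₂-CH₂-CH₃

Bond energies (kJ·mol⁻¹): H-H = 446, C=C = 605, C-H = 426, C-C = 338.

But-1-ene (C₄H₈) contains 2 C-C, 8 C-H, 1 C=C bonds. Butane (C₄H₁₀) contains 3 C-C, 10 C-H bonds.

ΔH ≈ −139 kJ

Bonds broken (reactants):
  C-C: 2 × 338 = 676
  C-H: 8 × 426 = 3408
  C=C: 1 × 605 = 605
  H-H: 1 × 446 = 446
  Σ(broken) = 5135 kJ
Bonds formed (products):
  C-C: 3 × 338 = 1014
  C-H: 10 × 426 = 4260
  Σ(formed) = 5274 kJ
ΔH = Σ(broken) − Σ(formed) = 5135 − 5274 = −139 kJ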